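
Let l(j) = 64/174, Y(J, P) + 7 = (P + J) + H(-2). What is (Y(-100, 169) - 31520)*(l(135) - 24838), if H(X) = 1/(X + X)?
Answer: 135954629021/174 ≈ 7.8135e+8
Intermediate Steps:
H(X) = 1/(2*X)
Y(J, P) = -29/4 + J + P (Y(J, P) = -7 + ((P + J) + (½)/(-2)) = -7 + ((J + P) + (½)*(-½)) = -7 + ((J + P) - ¼) = -7 + (-¼ + J + P) = -29/4 + J + P)
l(j) = 32/87 (l(j) = 64*(1/174) = 32/87)
(Y(-100, 169) - 31520)*(l(135) - 24838) = ((-29/4 - 100 + 169) - 31520)*(32/87 - 24838) = (247/4 - 31520)*(-2160874/87) = -125833/4*(-2160874/87) = 135954629021/174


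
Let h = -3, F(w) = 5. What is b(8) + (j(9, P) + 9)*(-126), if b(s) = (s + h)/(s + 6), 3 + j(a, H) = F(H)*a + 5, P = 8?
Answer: -98779/14 ≈ -7055.6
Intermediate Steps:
j(a, H) = 2 + 5*a (j(a, H) = -3 + (5*a + 5) = -3 + (5 + 5*a) = 2 + 5*a)
b(s) = (-3 + s)/(6 + s) (b(s) = (s - 3)/(s + 6) = (-3 + s)/(6 + s))
b(8) + (j(9, P) + 9)*(-126) = (-3 + 8)/(6 + 8) + ((2 + 5*9) + 9)*(-126) = 5/14 + ((2 + 45) + 9)*(-126) = (1/14)*5 + (47 + 9)*(-126) = 5/14 + 56*(-126) = 5/14 - 7056 = -98779/14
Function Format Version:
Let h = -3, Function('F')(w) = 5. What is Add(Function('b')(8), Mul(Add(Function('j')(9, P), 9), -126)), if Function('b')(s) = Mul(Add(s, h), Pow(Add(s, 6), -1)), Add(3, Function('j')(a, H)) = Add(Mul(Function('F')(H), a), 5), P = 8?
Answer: Rational(-98779, 14) ≈ -7055.6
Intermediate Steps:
Function('j')(a, H) = Add(2, Mul(5, a)) (Function('j')(a, H) = Add(-3, Add(Mul(5, a), 5)) = Add(-3, Add(5, Mul(5, a))) = Add(2, Mul(5, a)))
Function('b')(s) = Mul(Pow(Add(6, s), -1), Add(-3, s)) (Function('b')(s) = Mul(Add(s, -3), Pow(Add(s, 6), -1)) = Mul(Add(-3, s), Pow(Add(6, s), -1)) = Mul(Pow(Add(6, s), -1), Add(-3, s)))
Add(Function('b')(8), Mul(Add(Function('j')(9, P), 9), -126)) = Add(Mul(Pow(Add(6, 8), -1), Add(-3, 8)), Mul(Add(Add(2, Mul(5, 9)), 9), -126)) = Add(Mul(Pow(14, -1), 5), Mul(Add(Add(2, 45), 9), -126)) = Add(Mul(Rational(1, 14), 5), Mul(Add(47, 9), -126)) = Add(Rational(5, 14), Mul(56, -126)) = Add(Rational(5, 14), -7056) = Rational(-98779, 14)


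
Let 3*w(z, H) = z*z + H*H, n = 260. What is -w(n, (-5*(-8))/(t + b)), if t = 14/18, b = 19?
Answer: -535492000/23763 ≈ -22535.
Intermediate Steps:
t = 7/9 (t = 14*(1/18) = 7/9 ≈ 0.77778)
w(z, H) = H**2/3 + z**2/3 (w(z, H) = (z*z + H*H)/3 = (z**2 + H**2)/3 = (H**2 + z**2)/3 = H**2/3 + z**2/3)
-w(n, (-5*(-8))/(t + b)) = -(((-5*(-8))/(7/9 + 19))**2/3 + (1/3)*260**2) = -((40/(178/9))**2/3 + (1/3)*67600) = -(((9/178)*40)**2/3 + 67600/3) = -((180/89)**2/3 + 67600/3) = -((1/3)*(32400/7921) + 67600/3) = -(10800/7921 + 67600/3) = -1*535492000/23763 = -535492000/23763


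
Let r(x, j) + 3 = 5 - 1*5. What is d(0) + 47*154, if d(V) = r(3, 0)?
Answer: 7235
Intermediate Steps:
r(x, j) = -3 (r(x, j) = -3 + (5 - 1*5) = -3 + (5 - 5) = -3 + 0 = -3)
d(V) = -3
d(0) + 47*154 = -3 + 47*154 = -3 + 7238 = 7235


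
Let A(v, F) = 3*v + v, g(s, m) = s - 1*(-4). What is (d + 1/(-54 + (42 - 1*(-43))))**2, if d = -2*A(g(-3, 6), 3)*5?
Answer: 1535121/961 ≈ 1597.4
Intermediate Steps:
g(s, m) = 4 + s (g(s, m) = s + 4 = 4 + s)
A(v, F) = 4*v
d = -40 (d = -8*(4 - 3)*5 = -8*5 = -40)
(d + 1/(-54 + (42 - 1*(-43))))**2 = (-40 + 1/(-54 + (42 - 1*(-43))))**2 = (-40 + 1/(-54 + (42 + 43)))**2 = (-40 + 1/(-54 + 85))**2 = (-40 + 1/31)**2 = (-1239/31)**2 = 1535121/961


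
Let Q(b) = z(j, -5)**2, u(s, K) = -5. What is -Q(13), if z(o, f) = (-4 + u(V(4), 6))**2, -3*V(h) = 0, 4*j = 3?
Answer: -6561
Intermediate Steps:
j = 3/4 (j = (1/4)*3 = 3/4 ≈ 0.75000)
V(h) = 0 (V(h) = -1/3*0 = 0)
z(o, f) = 81 (z(o, f) = (-4 - 5)**2 = (-9)**2 = 81)
Q(b) = 6561 (Q(b) = 81**2 = 6561)
-Q(13) = -1*6561 = -6561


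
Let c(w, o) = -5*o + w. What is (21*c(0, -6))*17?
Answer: 10710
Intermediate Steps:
c(w, o) = w - 5*o
(21*c(0, -6))*17 = (21*(0 - 5*(-6)))*17 = (21*(0 + 30))*17 = (21*30)*17 = 630*17 = 10710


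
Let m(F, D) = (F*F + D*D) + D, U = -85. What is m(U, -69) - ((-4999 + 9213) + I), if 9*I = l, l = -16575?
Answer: 28634/3 ≈ 9544.7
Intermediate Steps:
I = -5525/3 (I = (1/9)*(-16575) = -5525/3 ≈ -1841.7)
m(F, D) = D + D**2 + F**2 (m(F, D) = (F**2 + D**2) + D = (D**2 + F**2) + D = D + D**2 + F**2)
m(U, -69) - ((-4999 + 9213) + I) = (-69 + (-69)**2 + (-85)**2) - ((-4999 + 9213) - 5525/3) = (-69 + 4761 + 7225) - (4214 - 5525/3) = 11917 - 1*7117/3 = 11917 - 7117/3 = 28634/3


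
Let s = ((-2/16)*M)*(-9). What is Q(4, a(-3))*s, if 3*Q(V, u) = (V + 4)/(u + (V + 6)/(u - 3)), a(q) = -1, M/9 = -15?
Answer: 810/7 ≈ 115.71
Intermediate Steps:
M = -135 (M = 9*(-15) = -135)
Q(V, u) = (4 + V)/(3*(u + (6 + V)/(-3 + u))) (Q(V, u) = ((V + 4)/(u + (V + 6)/(u - 3)))/3 = ((4 + V)/(u + (6 + V)/(-3 + u)))/3 = (4 + V)/(3*(u + (6 + V)/(-3 + u))))
s = -1215/8 (s = (-2/16*(-135))*(-9) = (-2*1/16*(-135))*(-9) = -⅛*(-135)*(-9) = (135/8)*(-9) = -1215/8 ≈ -151.88)
Q(4, a(-3))*s = ((-4 - 1*4 + (4/3)*(-1) + (⅓)*4*(-1))/(6 + 4 + (-1)² - 3*(-1)))*(-1215/8) = ((-4 - 4 - 4/3 - 4/3)/(6 + 4 + 1 + 3))*(-1215/8) = (-32/3/14)*(-1215/8) = ((1/14)*(-32/3))*(-1215/8) = -16/21*(-1215/8) = 810/7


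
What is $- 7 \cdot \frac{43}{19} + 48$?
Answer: $\frac{611}{19} \approx 32.158$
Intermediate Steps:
$- 7 \cdot \frac{43}{19} + 48 = - 7 \cdot 43 \cdot \frac{1}{19} + 48 = \left(-7\right) \frac{43}{19} + 48 = - \frac{301}{19} + 48 = \frac{611}{19}$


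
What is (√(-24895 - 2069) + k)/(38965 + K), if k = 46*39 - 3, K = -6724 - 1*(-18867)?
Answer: 597/17036 + I*√749/8518 ≈ 0.035043 + 0.0032129*I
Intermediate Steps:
K = 12143 (K = -6724 + 18867 = 12143)
k = 1791 (k = 1794 - 3 = 1791)
(√(-24895 - 2069) + k)/(38965 + K) = (√(-24895 - 2069) + 1791)/(38965 + 12143) = (√(-26964) + 1791)/51108 = (6*I*√749 + 1791)*(1/51108) = (1791 + 6*I*√749)*(1/51108) = 597/17036 + I*√749/8518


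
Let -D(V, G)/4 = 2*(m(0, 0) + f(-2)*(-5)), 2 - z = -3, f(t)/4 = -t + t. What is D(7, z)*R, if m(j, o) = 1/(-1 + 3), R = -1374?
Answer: 5496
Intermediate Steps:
f(t) = 0 (f(t) = 4*(-t + t) = 4*0 = 0)
z = 5 (z = 2 - 1*(-3) = 2 + 3 = 5)
m(j, o) = 1/2
D(V, G) = -4 (D(V, G) = -8*(1/2 + 0*(-5)) = -8*(1/2 + 0) = -8/2 = -4*1 = -4)
D(7, z)*R = -4*(-1374) = 5496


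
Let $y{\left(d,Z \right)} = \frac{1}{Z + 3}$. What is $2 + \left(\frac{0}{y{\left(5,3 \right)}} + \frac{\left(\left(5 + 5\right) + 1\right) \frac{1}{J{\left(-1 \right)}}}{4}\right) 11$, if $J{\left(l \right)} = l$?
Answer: $- \frac{113}{4} \approx -28.25$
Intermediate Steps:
$y{\left(d,Z \right)} = \frac{1}{3 + Z}$
$2 + \left(\frac{0}{y{\left(5,3 \right)}} + \frac{\left(\left(5 + 5\right) + 1\right) \frac{1}{J{\left(-1 \right)}}}{4}\right) 11 = 2 + \left(\frac{0}{\frac{1}{3 + 3}} + \frac{\left(\left(5 + 5\right) + 1\right) \frac{1}{-1}}{4}\right) 11 = 2 + \left(\frac{0}{\frac{1}{6}} + \left(10 + 1\right) \left(-1\right) \frac{1}{4}\right) 11 = 2 + \left(0 \frac{1}{\frac{1}{6}} + 11 \left(-1\right) \frac{1}{4}\right) 11 = 2 + \left(0 \cdot 6 - \frac{11}{4}\right) 11 = 2 + \left(0 - \frac{11}{4}\right) 11 = 2 - \frac{121}{4} = - \frac{113}{4}$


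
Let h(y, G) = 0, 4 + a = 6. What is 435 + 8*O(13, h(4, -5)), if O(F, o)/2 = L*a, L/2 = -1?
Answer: 371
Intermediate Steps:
L = -2 (L = 2*(-1) = -2)
a = 2 (a = -4 + 6 = 2)
O(F, o) = -8 (O(F, o) = 2*(-2*2) = 2*(-4) = -8)
435 + 8*O(13, h(4, -5)) = 435 + 8*(-8) = 435 - 64 = 371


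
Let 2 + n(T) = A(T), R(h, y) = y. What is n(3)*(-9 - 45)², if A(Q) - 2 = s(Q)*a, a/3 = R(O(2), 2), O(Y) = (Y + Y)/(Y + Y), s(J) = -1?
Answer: -17496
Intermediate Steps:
O(Y) = 1 (O(Y) = (2*Y)/((2*Y)) = (2*Y)*(1/(2*Y)) = 1)
a = 6 (a = 3*2 = 6)
A(Q) = -4 (A(Q) = 2 - 1*6 = 2 - 6 = -4)
n(T) = -6 (n(T) = -2 - 4 = -6)
n(3)*(-9 - 45)² = -6*(-9 - 45)² = -6*(-54)² = -6*2916 = -17496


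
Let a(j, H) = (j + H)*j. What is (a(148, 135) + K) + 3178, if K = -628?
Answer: 44434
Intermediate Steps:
a(j, H) = j*(H + j) (a(j, H) = (H + j)*j = j*(H + j))
(a(148, 135) + K) + 3178 = (148*(135 + 148) - 628) + 3178 = (148*283 - 628) + 3178 = (41884 - 628) + 3178 = 41256 + 3178 = 44434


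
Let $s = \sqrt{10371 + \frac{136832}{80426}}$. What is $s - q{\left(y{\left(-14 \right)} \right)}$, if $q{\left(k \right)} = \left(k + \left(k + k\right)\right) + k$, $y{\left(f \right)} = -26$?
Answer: $104 + \frac{\sqrt{16773543574507}}{40213} \approx 205.85$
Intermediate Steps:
$q{\left(k \right)} = 4 k$ ($q{\left(k \right)} = \left(k + 2 k\right) + k = 3 k + k = 4 k$)
$s = \frac{\sqrt{16773543574507}}{40213}$ ($s = \sqrt{10371 + 136832 \cdot \frac{1}{80426}} = \sqrt{10371 + \frac{68416}{40213}} = \sqrt{\frac{417117439}{40213}} = \frac{\sqrt{16773543574507}}{40213} \approx 101.85$)
$s - q{\left(y{\left(-14 \right)} \right)} = \frac{\sqrt{16773543574507}}{40213} - 4 \left(-26\right) = \frac{\sqrt{16773543574507}}{40213} - -104 = \frac{\sqrt{16773543574507}}{40213} + 104 = 104 + \frac{\sqrt{16773543574507}}{40213}$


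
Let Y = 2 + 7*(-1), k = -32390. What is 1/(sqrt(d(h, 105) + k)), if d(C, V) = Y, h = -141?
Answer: -I*sqrt(32395)/32395 ≈ -0.005556*I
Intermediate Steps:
Y = -5 (Y = 2 - 7 = -5)
d(C, V) = -5
1/(sqrt(d(h, 105) + k)) = 1/(sqrt(-5 - 32390)) = 1/(sqrt(-32395)) = 1/(I*sqrt(32395)) = -I*sqrt(32395)/32395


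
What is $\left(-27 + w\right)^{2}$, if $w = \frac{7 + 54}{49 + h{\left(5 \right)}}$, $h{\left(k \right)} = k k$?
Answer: $\frac{3751969}{5476} \approx 685.17$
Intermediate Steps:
$h{\left(k \right)} = k^{2}$
$w = \frac{61}{74}$ ($w = \frac{7 + 54}{49 + 5^{2}} = \frac{61}{49 + 25} = \frac{61}{74} \approx 0.82432$)
$\left(-27 + w\right)^{2} = \left(-27 + \frac{61}{74}\right)^{2} = \left(- \frac{1937}{74}\right)^{2} = \frac{3751969}{5476}$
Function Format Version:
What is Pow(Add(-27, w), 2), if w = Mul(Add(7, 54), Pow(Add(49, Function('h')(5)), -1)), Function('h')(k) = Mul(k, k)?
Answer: Rational(3751969, 5476) ≈ 685.17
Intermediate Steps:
Function('h')(k) = Pow(k, 2)
w = Rational(61, 74) (w = Mul(Add(7, 54), Pow(Add(49, Pow(5, 2)), -1)) = Mul(61, Pow(Add(49, 25), -1)) = Mul(61, Pow(74, -1)) = Mul(61, Rational(1, 74)) = Rational(61, 74) ≈ 0.82432)
Pow(Add(-27, w), 2) = Pow(Add(-27, Rational(61, 74)), 2) = Pow(Rational(-1937, 74), 2) = Rational(3751969, 5476)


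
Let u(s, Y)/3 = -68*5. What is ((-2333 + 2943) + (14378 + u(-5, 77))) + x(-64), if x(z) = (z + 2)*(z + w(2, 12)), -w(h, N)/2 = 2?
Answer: 18184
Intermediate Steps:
w(h, N) = -4 (w(h, N) = -2*2 = -4)
u(s, Y) = -1020 (u(s, Y) = 3*(-68*5) = 3*(-340) = -1020)
x(z) = (-4 + z)*(2 + z) (x(z) = (z + 2)*(z - 4) = (2 + z)*(-4 + z) = (-4 + z)*(2 + z))
((-2333 + 2943) + (14378 + u(-5, 77))) + x(-64) = ((-2333 + 2943) + (14378 - 1020)) + (-8 + (-64)² - 2*(-64)) = (610 + 13358) + (-8 + 4096 + 128) = 13968 + 4216 = 18184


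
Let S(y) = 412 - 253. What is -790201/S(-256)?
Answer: -790201/159 ≈ -4969.8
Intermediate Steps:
S(y) = 159
-790201/S(-256) = -790201/159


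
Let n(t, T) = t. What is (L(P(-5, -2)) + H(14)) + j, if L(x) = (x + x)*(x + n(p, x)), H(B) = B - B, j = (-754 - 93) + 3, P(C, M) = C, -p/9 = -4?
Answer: -1154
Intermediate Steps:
p = 36 (p = -9*(-4) = 36)
j = -844 (j = -847 + 3 = -844)
H(B) = 0
L(x) = 2*x*(36 + x) (L(x) = (x + x)*(x + 36) = (2*x)*(36 + x) = 2*x*(36 + x))
(L(P(-5, -2)) + H(14)) + j = (2*(-5)*(36 - 5) + 0) - 844 = (2*(-5)*31 + 0) - 844 = (-310 + 0) - 844 = -310 - 844 = -1154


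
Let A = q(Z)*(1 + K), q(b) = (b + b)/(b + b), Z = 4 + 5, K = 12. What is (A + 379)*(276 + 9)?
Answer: 111720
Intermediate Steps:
Z = 9
q(b) = 1 (q(b) = (2*b)/((2*b)) = (2*b)*(1/(2*b)) = 1)
A = 13 (A = 1*(1 + 12) = 1*13 = 13)
(A + 379)*(276 + 9) = (13 + 379)*(276 + 9) = 392*285 = 111720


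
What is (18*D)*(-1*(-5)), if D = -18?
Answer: -1620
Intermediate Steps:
(18*D)*(-1*(-5)) = (18*(-18))*(-1*(-5)) = -324*5 = -1620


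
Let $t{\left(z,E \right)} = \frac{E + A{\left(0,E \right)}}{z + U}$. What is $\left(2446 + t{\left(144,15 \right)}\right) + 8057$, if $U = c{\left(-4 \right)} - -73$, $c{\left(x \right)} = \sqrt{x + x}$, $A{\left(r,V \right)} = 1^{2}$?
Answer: $\frac{494663263}{47097} - \frac{32 i \sqrt{2}}{47097} \approx 10503.0 - 0.00096089 i$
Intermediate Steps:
$A{\left(r,V \right)} = 1$
$c{\left(x \right)} = \sqrt{2} \sqrt{x}$ ($c{\left(x \right)} = \sqrt{2 x} = \sqrt{2} \sqrt{x}$)
$U = 73 + 2 i \sqrt{2}$ ($U = \sqrt{2} \sqrt{-4} - -73 = \sqrt{2} \cdot 2 i + 73 = 2 i \sqrt{2} + 73 = 73 + 2 i \sqrt{2} \approx 73.0 + 2.8284 i$)
$t{\left(z,E \right)} = \frac{1 + E}{73 + z + 2 i \sqrt{2}}$ ($t{\left(z,E \right)} = \frac{E + 1}{z + \left(73 + 2 i \sqrt{2}\right)} = \frac{1 + E}{73 + z + 2 i \sqrt{2}}$)
$\left(2446 + t{\left(144,15 \right)}\right) + 8057 = \left(2446 + \frac{1 + 15}{73 + 144 + 2 i \sqrt{2}}\right) + 8057 = \left(2446 + \frac{1}{217 + 2 i \sqrt{2}} \cdot 16\right) + 8057 = \left(2446 + \frac{16}{217 + 2 i \sqrt{2}}\right) + 8057 = 10503 + \frac{16}{217 + 2 i \sqrt{2}}$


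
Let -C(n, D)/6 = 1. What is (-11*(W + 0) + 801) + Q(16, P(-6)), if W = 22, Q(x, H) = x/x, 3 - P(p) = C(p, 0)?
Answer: 560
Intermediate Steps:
C(n, D) = -6 (C(n, D) = -6*1 = -6)
P(p) = 9 (P(p) = 3 - 1*(-6) = 3 + 6 = 9)
Q(x, H) = 1
(-11*(W + 0) + 801) + Q(16, P(-6)) = (-11*(22 + 0) + 801) + 1 = (-11*22 + 801) + 1 = (-242 + 801) + 1 = 559 + 1 = 560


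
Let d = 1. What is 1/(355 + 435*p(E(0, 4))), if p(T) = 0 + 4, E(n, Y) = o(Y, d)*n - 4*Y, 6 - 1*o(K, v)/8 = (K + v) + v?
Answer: 1/2095 ≈ 0.00047733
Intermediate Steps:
o(K, v) = 48 - 16*v - 8*K (o(K, v) = 48 - 8*((K + v) + v) = 48 - 8*(K + 2*v) = 48 + (-16*v - 8*K) = 48 - 16*v - 8*K)
E(n, Y) = -4*Y + n*(32 - 8*Y) (E(n, Y) = (48 - 16*1 - 8*Y)*n - 4*Y = (48 - 16 - 8*Y)*n - 4*Y = (32 - 8*Y)*n - 4*Y = n*(32 - 8*Y) - 4*Y = -4*Y + n*(32 - 8*Y))
p(T) = 4
1/(355 + 435*p(E(0, 4))) = 1/(355 + 435*4) = 1/(355 + 1740) = 1/2095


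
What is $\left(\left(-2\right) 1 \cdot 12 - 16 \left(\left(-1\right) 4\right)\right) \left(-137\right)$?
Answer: $-5480$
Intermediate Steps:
$\left(\left(-2\right) 1 \cdot 12 - 16 \left(\left(-1\right) 4\right)\right) \left(-137\right) = \left(\left(-2\right) 12 - -64\right) \left(-137\right) = \left(-24 + 64\right) \left(-137\right) = 40 \left(-137\right) = -5480$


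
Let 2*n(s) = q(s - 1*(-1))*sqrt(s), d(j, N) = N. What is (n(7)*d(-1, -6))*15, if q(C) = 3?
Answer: -135*sqrt(7) ≈ -357.18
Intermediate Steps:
n(s) = 3*sqrt(s)/2 (n(s) = (3*sqrt(s))/2 = 3*sqrt(s)/2)
(n(7)*d(-1, -6))*15 = ((3*sqrt(7)/2)*(-6))*15 = -9*sqrt(7)*15 = -135*sqrt(7)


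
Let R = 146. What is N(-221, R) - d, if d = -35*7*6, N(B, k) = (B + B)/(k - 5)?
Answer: 206828/141 ≈ 1466.9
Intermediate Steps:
N(B, k) = 2*B/(-5 + k) (N(B, k) = (2*B)/(-5 + k) = 2*B/(-5 + k))
d = -1470 (d = -245*6 = -1470)
N(-221, R) - d = 2*(-221)/(-5 + 146) - 1*(-1470) = 2*(-221)/141 + 1470 = 2*(-221)*(1/141) + 1470 = -442/141 + 1470 = 206828/141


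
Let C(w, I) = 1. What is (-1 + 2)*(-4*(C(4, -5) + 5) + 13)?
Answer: -11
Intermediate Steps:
(-1 + 2)*(-4*(C(4, -5) + 5) + 13) = (-1 + 2)*(-4*(1 + 5) + 13) = 1*(-4*6 + 13) = 1*(-24 + 13) = 1*(-11) = -11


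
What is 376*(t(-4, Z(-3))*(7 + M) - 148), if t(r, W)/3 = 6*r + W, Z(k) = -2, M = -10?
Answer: 32336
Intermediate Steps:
t(r, W) = 3*W + 18*r (t(r, W) = 3*(6*r + W) = 3*(W + 6*r) = 3*W + 18*r)
376*(t(-4, Z(-3))*(7 + M) - 148) = 376*((3*(-2) + 18*(-4))*(7 - 10) - 148) = 376*((-6 - 72)*(-3) - 148) = 376*(-78*(-3) - 148) = 376*(234 - 148) = 376*86 = 32336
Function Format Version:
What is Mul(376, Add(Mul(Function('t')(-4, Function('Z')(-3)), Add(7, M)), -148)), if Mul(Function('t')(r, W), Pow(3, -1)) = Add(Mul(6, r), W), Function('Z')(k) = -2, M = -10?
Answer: 32336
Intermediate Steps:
Function('t')(r, W) = Add(Mul(3, W), Mul(18, r)) (Function('t')(r, W) = Mul(3, Add(Mul(6, r), W)) = Mul(3, Add(W, Mul(6, r))) = Add(Mul(3, W), Mul(18, r)))
Mul(376, Add(Mul(Function('t')(-4, Function('Z')(-3)), Add(7, M)), -148)) = Mul(376, Add(Mul(Add(Mul(3, -2), Mul(18, -4)), Add(7, -10)), -148)) = Mul(376, Add(Mul(Add(-6, -72), -3), -148)) = Mul(376, Add(Mul(-78, -3), -148)) = Mul(376, Add(234, -148)) = Mul(376, 86) = 32336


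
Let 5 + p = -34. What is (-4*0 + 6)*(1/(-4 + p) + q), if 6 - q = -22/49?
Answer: 81234/2107 ≈ 38.554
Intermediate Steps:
p = -39 (p = -5 - 34 = -39)
q = 316/49 (q = 6 - (-1)*22/49 = 6 - 1*(-22/49) = 6 + 22/49 = 316/49 ≈ 6.4490)
(-4*0 + 6)*(1/(-4 + p) + q) = (-4*0 + 6)*(1/(-4 - 39) + 316/49) = (0 + 6)*(1/(-43) + 316/49) = 6*(-1/43 + 316/49) = 6*(13539/2107) = 81234/2107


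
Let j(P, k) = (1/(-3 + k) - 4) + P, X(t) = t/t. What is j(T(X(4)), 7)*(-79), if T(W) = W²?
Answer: 869/4 ≈ 217.25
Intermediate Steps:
X(t) = 1
j(P, k) = -4 + P + 1/(-3 + k) (j(P, k) = (-4 + 1/(-3 + k)) + P = -4 + P + 1/(-3 + k))
j(T(X(4)), 7)*(-79) = ((13 - 4*7 - 3*1² + 1²*7)/(-3 + 7))*(-79) = ((13 - 28 - 3*1 + 1*7)/4)*(-79) = ((13 - 28 - 3 + 7)/4)*(-79) = ((¼)*(-11))*(-79) = -11/4*(-79) = 869/4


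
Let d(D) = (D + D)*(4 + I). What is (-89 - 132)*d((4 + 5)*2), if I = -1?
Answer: -23868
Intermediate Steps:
d(D) = 6*D (d(D) = (D + D)*(4 - 1) = (2*D)*3 = 6*D)
(-89 - 132)*d((4 + 5)*2) = (-89 - 132)*(6*((4 + 5)*2)) = -1326*9*2 = -1326*18 = -221*108 = -23868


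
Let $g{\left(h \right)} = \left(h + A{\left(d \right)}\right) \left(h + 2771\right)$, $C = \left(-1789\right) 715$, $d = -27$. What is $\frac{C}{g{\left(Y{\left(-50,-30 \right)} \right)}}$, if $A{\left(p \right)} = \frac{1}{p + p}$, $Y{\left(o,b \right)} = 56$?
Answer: $- \frac{6279390}{776911} \approx -8.0825$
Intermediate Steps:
$A{\left(p \right)} = \frac{1}{2 p}$
$C = -1279135$
$g{\left(h \right)} = \left(2771 + h\right) \left(- \frac{1}{54} + h\right)$ ($g{\left(h \right)} = \left(h + \frac{1}{2 \left(-27\right)}\right) \left(h + 2771\right) = \left(h + \frac{1}{2} \left(- \frac{1}{27}\right)\right) \left(2771 + h\right) = \left(h - \frac{1}{54}\right) \left(2771 + h\right) = \left(- \frac{1}{54} + h\right) \left(2771 + h\right) = \left(2771 + h\right) \left(- \frac{1}{54} + h\right)$)
$\frac{C}{g{\left(Y{\left(-50,-30 \right)} \right)}} = - \frac{1279135}{- \frac{2771}{54} + 56^{2} + \frac{149633}{54} \cdot 56} = - \frac{1279135}{- \frac{2771}{54} + 3136 + \frac{4189724}{27}} = - \frac{1279135}{\frac{8546021}{54}} = \left(-1279135\right) \frac{54}{8546021} = - \frac{6279390}{776911}$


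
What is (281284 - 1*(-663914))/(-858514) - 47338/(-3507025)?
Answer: -1637096340109/1505415030425 ≈ -1.0875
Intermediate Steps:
(281284 - 1*(-663914))/(-858514) - 47338/(-3507025) = (281284 + 663914)*(-1/858514) - 47338*(-1/3507025) = 945198*(-1/858514) + 47338/3507025 = -472599/429257 + 47338/3507025 = -1637096340109/1505415030425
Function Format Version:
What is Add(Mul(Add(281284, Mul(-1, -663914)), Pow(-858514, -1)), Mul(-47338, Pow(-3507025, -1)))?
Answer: Rational(-1637096340109, 1505415030425) ≈ -1.0875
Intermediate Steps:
Add(Mul(Add(281284, Mul(-1, -663914)), Pow(-858514, -1)), Mul(-47338, Pow(-3507025, -1))) = Add(Mul(Add(281284, 663914), Rational(-1, 858514)), Mul(-47338, Rational(-1, 3507025))) = Add(Mul(945198, Rational(-1, 858514)), Rational(47338, 3507025)) = Add(Rational(-472599, 429257), Rational(47338, 3507025)) = Rational(-1637096340109, 1505415030425)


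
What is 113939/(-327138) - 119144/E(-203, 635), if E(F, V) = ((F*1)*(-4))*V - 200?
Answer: -3489391759/6021909570 ≈ -0.57945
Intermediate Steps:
E(F, V) = -200 - 4*F*V (E(F, V) = (F*(-4))*V - 200 = (-4*F)*V - 200 = -4*F*V - 200 = -200 - 4*F*V)
113939/(-327138) - 119144/E(-203, 635) = 113939/(-327138) - 119144/(-200 - 4*(-203)*635) = 113939*(-1/327138) - 119144/(-200 + 515620) = -16277/46734 - 119144/515420 = -16277/46734 - 119144*1/515420 = -16277/46734 - 29786/128855 = -3489391759/6021909570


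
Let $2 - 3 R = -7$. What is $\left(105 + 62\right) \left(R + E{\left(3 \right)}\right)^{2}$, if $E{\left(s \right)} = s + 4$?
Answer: $16700$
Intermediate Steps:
$R = 3$ ($R = \frac{2}{3} - - \frac{7}{3} = \frac{2}{3} + \frac{7}{3} = 3$)
$E{\left(s \right)} = 4 + s$
$\left(105 + 62\right) \left(R + E{\left(3 \right)}\right)^{2} = \left(105 + 62\right) \left(3 + \left(4 + 3\right)\right)^{2} = 167 \left(3 + 7\right)^{2} = 167 \cdot 10^{2} = 167 \cdot 100 = 16700$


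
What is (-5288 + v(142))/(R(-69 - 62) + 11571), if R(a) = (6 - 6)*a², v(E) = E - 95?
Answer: -1747/3857 ≈ -0.45294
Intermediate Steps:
v(E) = -95 + E
R(a) = 0 (R(a) = 0*a² = 0)
(-5288 + v(142))/(R(-69 - 62) + 11571) = (-5288 + (-95 + 142))/(0 + 11571) = (-5288 + 47)/11571 = -5241*1/11571 = -1747/3857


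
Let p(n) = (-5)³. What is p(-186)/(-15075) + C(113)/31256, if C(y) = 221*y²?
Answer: 1701791527/18847368 ≈ 90.293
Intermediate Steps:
p(n) = -125
p(-186)/(-15075) + C(113)/31256 = -125/(-15075) + (221*113²)/31256 = -125*(-1/15075) + (221*12769)*(1/31256) = 5/603 + 2821949*(1/31256) = 5/603 + 2821949/31256 = 1701791527/18847368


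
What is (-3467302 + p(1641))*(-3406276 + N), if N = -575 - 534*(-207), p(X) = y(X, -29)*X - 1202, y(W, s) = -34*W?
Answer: 313236948849354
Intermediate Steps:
p(X) = -1202 - 34*X² (p(X) = (-34*X)*X - 1202 = -34*X² - 1202 = -1202 - 34*X²)
N = 109963 (N = -575 + 110538 = 109963)
(-3467302 + p(1641))*(-3406276 + N) = (-3467302 + (-1202 - 34*1641²))*(-3406276 + 109963) = (-3467302 + (-1202 - 34*2692881))*(-3296313) = (-3467302 + (-1202 - 91557954))*(-3296313) = (-3467302 - 91559156)*(-3296313) = -95026458*(-3296313) = 313236948849354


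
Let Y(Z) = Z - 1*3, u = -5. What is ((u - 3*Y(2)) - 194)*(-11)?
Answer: 2156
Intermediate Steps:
Y(Z) = -3 + Z (Y(Z) = Z - 3 = -3 + Z)
((u - 3*Y(2)) - 194)*(-11) = ((-5 - 3*(-3 + 2)) - 194)*(-11) = ((-5 - 3*(-1)) - 194)*(-11) = ((-5 + 3) - 194)*(-11) = (-2 - 194)*(-11) = -196*(-11) = 2156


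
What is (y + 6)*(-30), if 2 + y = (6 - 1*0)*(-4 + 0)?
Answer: 600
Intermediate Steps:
y = -26 (y = -2 + (6 - 1*0)*(-4 + 0) = -2 + (6 + 0)*(-4) = -2 + 6*(-4) = -2 - 24 = -26)
(y + 6)*(-30) = (-26 + 6)*(-30) = -20*(-30) = 600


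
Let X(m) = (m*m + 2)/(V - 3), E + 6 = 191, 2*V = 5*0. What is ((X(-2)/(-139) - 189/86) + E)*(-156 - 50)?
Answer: -225095273/5977 ≈ -37660.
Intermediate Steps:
V = 0 (V = (5*0)/2 = (½)*0 = 0)
E = 185 (E = -6 + 191 = 185)
X(m) = -⅔ - m²/3 (X(m) = (m*m + 2)/(0 - 3) = (m² + 2)/(-3) = (2 + m²)*(-⅓) = -⅔ - m²/3)
((X(-2)/(-139) - 189/86) + E)*(-156 - 50) = (((-⅔ - ⅓*(-2)²)/(-139) - 189/86) + 185)*(-156 - 50) = (((-⅔ - ⅓*4)*(-1/139) - 189*1/86) + 185)*(-206) = (((-⅔ - 4/3)*(-1/139) - 189/86) + 185)*(-206) = ((-2*(-1/139) - 189/86) + 185)*(-206) = ((2/139 - 189/86) + 185)*(-206) = (-26099/11954 + 185)*(-206) = (2185391/11954)*(-206) = -225095273/5977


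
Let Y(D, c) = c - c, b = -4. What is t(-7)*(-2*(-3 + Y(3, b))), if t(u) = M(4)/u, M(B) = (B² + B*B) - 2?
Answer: -180/7 ≈ -25.714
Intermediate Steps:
Y(D, c) = 0
M(B) = -2 + 2*B² (M(B) = (B² + B²) - 2 = 2*B² - 2 = -2 + 2*B²)
t(u) = 30/u (t(u) = (-2 + 2*4²)/u = (-2 + 2*16)/u = (-2 + 32)/u = 30/u)
t(-7)*(-2*(-3 + Y(3, b))) = (30/(-7))*(-2*(-3 + 0)) = (30*(-⅐))*(-2*(-3)) = -30/7*6 = -180/7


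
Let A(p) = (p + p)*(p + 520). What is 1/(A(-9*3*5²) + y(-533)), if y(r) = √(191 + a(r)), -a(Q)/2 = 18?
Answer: 1350/282487499 - √155/43785562345 ≈ 4.7787e-6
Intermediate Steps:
a(Q) = -36 (a(Q) = -2*18 = -36)
y(r) = √155 (y(r) = √(191 - 36) = √155)
A(p) = 2*p*(520 + p) (A(p) = (2*p)*(520 + p) = 2*p*(520 + p))
1/(A(-9*3*5²) + y(-533)) = 1/(2*(-9*3*5²)*(520 - 9*3*5²) + √155) = 1/(2*(-27*25)*(520 - 27*25) + √155) = 1/(2*(-675)*(520 - 675) + √155) = 1/(2*(-675)*(-155) + √155) = 1/(209250 + √155)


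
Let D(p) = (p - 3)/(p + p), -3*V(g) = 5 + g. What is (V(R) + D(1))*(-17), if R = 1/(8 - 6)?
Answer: 289/6 ≈ 48.167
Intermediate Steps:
R = ½ (R = 1/2 = ½ ≈ 0.50000)
V(g) = -5/3 - g/3 (V(g) = -(5 + g)/3 = -5/3 - g/3)
D(p) = (-3 + p)/(2*p) (D(p) = (-3 + p)/((2*p)) = (-3 + p)*(1/(2*p)) = (-3 + p)/(2*p))
(V(R) + D(1))*(-17) = ((-5/3 - ⅓*½) + (½)*(-3 + 1)/1)*(-17) = ((-5/3 - ⅙) + (½)*1*(-2))*(-17) = (-11/6 - 1)*(-17) = -17/6*(-17) = 289/6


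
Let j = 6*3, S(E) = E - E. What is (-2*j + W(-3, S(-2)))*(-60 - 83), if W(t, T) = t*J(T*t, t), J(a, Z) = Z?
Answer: 3861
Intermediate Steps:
S(E) = 0
W(t, T) = t² (W(t, T) = t*t = t²)
j = 18
(-2*j + W(-3, S(-2)))*(-60 - 83) = (-2*18 + (-3)²)*(-60 - 83) = (-36 + 9)*(-143) = -27*(-143) = 3861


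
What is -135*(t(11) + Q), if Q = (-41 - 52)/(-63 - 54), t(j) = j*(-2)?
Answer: 37215/13 ≈ 2862.7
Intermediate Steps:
t(j) = -2*j
Q = 31/39 (Q = -93/(-117) = -93*(-1/117) = 31/39 ≈ 0.79487)
-135*(t(11) + Q) = -135*(-2*11 + 31/39) = -135*(-22 + 31/39) = -135*(-827/39) = 37215/13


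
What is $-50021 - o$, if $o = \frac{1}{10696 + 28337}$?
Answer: $- \frac{1952469694}{39033} \approx -50021.0$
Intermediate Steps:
$o = \frac{1}{39033} \approx 2.5619 \cdot 10^{-5}$
$-50021 - o = -50021 - \frac{1}{39033} = - \frac{1952469694}{39033}$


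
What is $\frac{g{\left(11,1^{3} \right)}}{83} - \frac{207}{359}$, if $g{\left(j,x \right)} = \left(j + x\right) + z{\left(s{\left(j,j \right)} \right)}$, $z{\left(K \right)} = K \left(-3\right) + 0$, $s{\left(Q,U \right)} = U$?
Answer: $- \frac{24720}{29797} \approx -0.82961$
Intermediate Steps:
$z{\left(K \right)} = - 3 K$ ($z{\left(K \right)} = - 3 K + 0 = - 3 K$)
$g{\left(j,x \right)} = x - 2 j$ ($g{\left(j,x \right)} = \left(j + x\right) - 3 j = x - 2 j$)
$\frac{g{\left(11,1^{3} \right)}}{83} - \frac{207}{359} = \frac{1^{3} - 22}{83} - \frac{207}{359} = \left(1 - 22\right) \frac{1}{83} - \frac{207}{359} = \left(-21\right) \frac{1}{83} - \frac{207}{359} = - \frac{21}{83} - \frac{207}{359} = - \frac{24720}{29797}$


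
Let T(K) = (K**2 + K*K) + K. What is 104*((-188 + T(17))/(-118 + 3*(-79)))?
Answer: -42328/355 ≈ -119.23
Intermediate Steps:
T(K) = K + 2*K**2 (T(K) = (K**2 + K**2) + K = 2*K**2 + K = K + 2*K**2)
104*((-188 + T(17))/(-118 + 3*(-79))) = 104*((-188 + 17*(1 + 2*17))/(-118 + 3*(-79))) = 104*((-188 + 17*(1 + 34))/(-118 - 237)) = 104*((-188 + 17*35)/(-355)) = 104*((-188 + 595)*(-1/355)) = 104*(407*(-1/355)) = 104*(-407/355) = -42328/355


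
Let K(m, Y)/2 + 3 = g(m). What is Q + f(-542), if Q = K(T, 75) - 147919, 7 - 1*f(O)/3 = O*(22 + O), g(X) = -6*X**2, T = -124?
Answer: -1177936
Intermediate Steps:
K(m, Y) = -6 - 12*m**2 (K(m, Y) = -6 + 2*(-6*m**2) = -6 - 12*m**2)
f(O) = 21 - 3*O*(22 + O)
Q = -332437 (Q = (-6 - 12*(-124)**2) - 147919 = (-6 - 12*15376) - 147919 = (-6 - 184512) - 147919 = -184518 - 147919 = -332437)
Q + f(-542) = -332437 + (21 - 66*(-542) - 3*(-542)**2) = -332437 + (21 + 35772 - 3*293764) = -332437 + (21 + 35772 - 881292) = -332437 - 845499 = -1177936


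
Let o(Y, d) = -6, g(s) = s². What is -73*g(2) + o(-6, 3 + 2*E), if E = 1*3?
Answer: -298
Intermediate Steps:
E = 3
-73*g(2) + o(-6, 3 + 2*E) = -73*2² - 6 = -73*4 - 6 = -292 - 6 = -298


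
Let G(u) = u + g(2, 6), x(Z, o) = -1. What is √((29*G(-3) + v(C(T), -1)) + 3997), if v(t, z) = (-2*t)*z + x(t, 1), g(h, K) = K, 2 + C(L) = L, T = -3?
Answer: √4073 ≈ 63.820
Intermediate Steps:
C(L) = -2 + L
G(u) = 6 + u (G(u) = u + 6 = 6 + u)
v(t, z) = -1 - 2*t*z (v(t, z) = (-2*t)*z - 1 = -2*t*z - 1 = -1 - 2*t*z)
√((29*G(-3) + v(C(T), -1)) + 3997) = √((29*(6 - 3) + (-1 - 2*(-2 - 3)*(-1))) + 3997) = √((29*3 + (-1 - 2*(-5)*(-1))) + 3997) = √((87 + (-1 - 10)) + 3997) = √((87 - 11) + 3997) = √(76 + 3997) = √4073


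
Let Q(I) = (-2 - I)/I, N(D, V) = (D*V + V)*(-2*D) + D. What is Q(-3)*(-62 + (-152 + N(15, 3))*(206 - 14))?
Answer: 302846/3 ≈ 1.0095e+5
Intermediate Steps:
N(D, V) = D - 2*D*(V + D*V) (N(D, V) = (V + D*V)*(-2*D) + D = -2*D*(V + D*V) + D = D - 2*D*(V + D*V))
Q(I) = (-2 - I)/I
Q(-3)*(-62 + (-152 + N(15, 3))*(206 - 14)) = ((-2 - 1*(-3))/(-3))*(-62 + (-152 + 15*(1 - 2*3 - 2*15*3))*(206 - 14)) = (-(-2 + 3)/3)*(-62 + (-152 + 15*(1 - 6 - 90))*192) = (-⅓*1)*(-62 + (-152 + 15*(-95))*192) = -(-62 + (-152 - 1425)*192)/3 = -(-62 - 1577*192)/3 = -(-62 - 302784)/3 = -⅓*(-302846) = 302846/3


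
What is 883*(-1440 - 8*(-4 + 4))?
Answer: -1271520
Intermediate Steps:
883*(-1440 - 8*(-4 + 4)) = 883*(-1440 - 8*0) = 883*(-1440 + 0) = 883*(-1440) = -1271520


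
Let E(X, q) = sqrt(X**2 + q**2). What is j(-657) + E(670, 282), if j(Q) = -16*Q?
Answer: 10512 + 2*sqrt(132106) ≈ 11239.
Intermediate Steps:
j(-657) + E(670, 282) = -16*(-657) + sqrt(670**2 + 282**2) = 10512 + sqrt(448900 + 79524) = 10512 + sqrt(528424) = 10512 + 2*sqrt(132106)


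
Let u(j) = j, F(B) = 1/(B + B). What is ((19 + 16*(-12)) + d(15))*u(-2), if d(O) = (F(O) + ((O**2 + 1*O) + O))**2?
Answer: -58382101/450 ≈ -1.2974e+5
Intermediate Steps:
F(B) = 1/(2*B)
d(O) = (O**2 + 1/(2*O) + 2*O)**2 (d(O) = (1/(2*O) + ((O**2 + 1*O) + O))**2 = (1/(2*O) + ((O**2 + O) + O))**2 = (1/(2*O) + ((O + O**2) + O))**2 = (1/(2*O) + (O**2 + 2*O))**2 = (O**2 + 1/(2*O) + 2*O)**2)
((19 + 16*(-12)) + d(15))*u(-2) = ((19 + 16*(-12)) + (1/4)*(1 + 2*15**2*(2 + 15))**2/15**2)*(-2) = ((19 - 192) + (1/4)*(1/225)*(1 + 2*225*17)**2)*(-2) = (-173 + (1/4)*(1/225)*(1 + 7650)**2)*(-2) = (-173 + (1/4)*(1/225)*7651**2)*(-2) = (-173 + (1/4)*(1/225)*58537801)*(-2) = (-173 + 58537801/900)*(-2) = (58382101/900)*(-2) = -58382101/450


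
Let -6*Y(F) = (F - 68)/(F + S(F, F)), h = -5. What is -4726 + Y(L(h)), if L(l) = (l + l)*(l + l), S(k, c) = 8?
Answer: -382810/81 ≈ -4726.0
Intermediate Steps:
L(l) = 4*l**2 (L(l) = (2*l)*(2*l) = 4*l**2)
Y(F) = -(-68 + F)/(6*(8 + F)) (Y(F) = -(F - 68)/(6*(F + 8)) = -(-68 + F)/(6*(8 + F)))
-4726 + Y(L(h)) = -4726 + (68 - 4*(-5)**2)/(6*(8 + 4*(-5)**2)) = -4726 + (68 - 4*25)/(6*(8 + 4*25)) = -4726 + (68 - 1*100)/(6*(8 + 100)) = -4726 + (1/6)*(68 - 100)/108 = -4726 + (1/6)*(1/108)*(-32) = -4726 - 4/81 = -382810/81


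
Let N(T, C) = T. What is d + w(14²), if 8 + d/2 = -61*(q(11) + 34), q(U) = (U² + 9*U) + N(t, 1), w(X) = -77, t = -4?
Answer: -30593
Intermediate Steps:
q(U) = -4 + U² + 9*U (q(U) = (U² + 9*U) - 4 = -4 + U² + 9*U)
d = -30516 (d = -16 + 2*(-61*((-4 + 11² + 9*11) + 34)) = -16 + 2*(-61*((-4 + 121 + 99) + 34)) = -16 + 2*(-61*(216 + 34)) = -16 + 2*(-61*250) = -16 + 2*(-15250) = -16 - 30500 = -30516)
d + w(14²) = -30516 - 77 = -30593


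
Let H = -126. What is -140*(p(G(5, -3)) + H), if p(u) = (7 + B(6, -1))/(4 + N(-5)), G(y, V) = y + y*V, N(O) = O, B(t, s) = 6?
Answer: 19460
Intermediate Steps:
G(y, V) = y + V*y
p(u) = -13 (p(u) = (7 + 6)/(4 - 5) = 13/(-1) = 13*(-1) = -13)
-140*(p(G(5, -3)) + H) = -140*(-13 - 126) = -140*(-139) = 19460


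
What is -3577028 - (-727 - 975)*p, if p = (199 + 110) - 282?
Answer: -3531074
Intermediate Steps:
p = 27 (p = 309 - 282 = 27)
-3577028 - (-727 - 975)*p = -3577028 - (-727 - 975)*27 = -3577028 - (-1702)*27 = -3577028 - 1*(-45954) = -3577028 + 45954 = -3531074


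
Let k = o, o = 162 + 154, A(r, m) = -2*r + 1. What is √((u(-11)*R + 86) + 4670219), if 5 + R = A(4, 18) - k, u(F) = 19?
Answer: √4664073 ≈ 2159.6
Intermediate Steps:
A(r, m) = 1 - 2*r
o = 316
k = 316
R = -328 (R = -5 + ((1 - 2*4) - 1*316) = -5 + ((1 - 8) - 316) = -5 + (-7 - 316) = -5 - 323 = -328)
√((u(-11)*R + 86) + 4670219) = √((19*(-328) + 86) + 4670219) = √((-6232 + 86) + 4670219) = √(-6146 + 4670219) = √4664073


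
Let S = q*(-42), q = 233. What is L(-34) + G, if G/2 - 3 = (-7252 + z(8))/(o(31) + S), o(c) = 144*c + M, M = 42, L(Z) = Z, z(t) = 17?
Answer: -13337/528 ≈ -25.259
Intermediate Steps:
o(c) = 42 + 144*c (o(c) = 144*c + 42 = 42 + 144*c)
S = -9786 (S = 233*(-42) = -9786)
G = 4615/528 (G = 6 + 2*((-7252 + 17)/((42 + 144*31) - 9786)) = 6 + 2*(-7235/((42 + 4464) - 9786)) = 6 + 2*(-7235/(4506 - 9786)) = 6 + 2*(-7235/(-5280)) = 6 + 2*(-7235*(-1/5280)) = 6 + 2*(1447/1056) = 6 + 1447/528 = 4615/528 ≈ 8.7405)
L(-34) + G = -34 + 4615/528 = -13337/528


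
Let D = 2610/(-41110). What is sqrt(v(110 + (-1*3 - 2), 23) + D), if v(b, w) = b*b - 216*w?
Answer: 3*sqrt(11373796814)/4111 ≈ 77.826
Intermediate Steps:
D = -261/4111 (D = 2610*(-1/41110) = -261/4111 ≈ -0.063488)
v(b, w) = b**2 - 216*w
sqrt(v(110 + (-1*3 - 2), 23) + D) = sqrt(((110 + (-1*3 - 2))**2 - 216*23) - 261/4111) = sqrt(((110 + (-3 - 2))**2 - 4968) - 261/4111) = sqrt(((110 - 5)**2 - 4968) - 261/4111) = sqrt((105**2 - 4968) - 261/4111) = sqrt((11025 - 4968) - 261/4111) = sqrt(6057 - 261/4111) = sqrt(24900066/4111) = 3*sqrt(11373796814)/4111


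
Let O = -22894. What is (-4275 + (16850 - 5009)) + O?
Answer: -15328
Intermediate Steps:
(-4275 + (16850 - 5009)) + O = (-4275 + (16850 - 5009)) - 22894 = (-4275 + 11841) - 22894 = 7566 - 22894 = -15328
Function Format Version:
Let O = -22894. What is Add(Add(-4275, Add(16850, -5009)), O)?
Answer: -15328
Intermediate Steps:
Add(Add(-4275, Add(16850, -5009)), O) = Add(Add(-4275, Add(16850, -5009)), -22894) = Add(Add(-4275, 11841), -22894) = Add(7566, -22894) = -15328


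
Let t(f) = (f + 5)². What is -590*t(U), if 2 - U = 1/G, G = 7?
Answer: -1359360/49 ≈ -27742.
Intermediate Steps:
U = 13/7 (U = 2 - 1/7 = 2 - 1*⅐ = 2 - ⅐ = 13/7 ≈ 1.8571)
t(f) = (5 + f)²
-590*t(U) = -590*(5 + 13/7)² = -590*(48/7)² = -590*2304/49 = -1359360/49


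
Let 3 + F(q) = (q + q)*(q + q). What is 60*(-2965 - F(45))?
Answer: -663720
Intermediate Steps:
F(q) = -3 + 4*q² (F(q) = -3 + (q + q)*(q + q) = -3 + (2*q)*(2*q) = -3 + 4*q²)
60*(-2965 - F(45)) = 60*(-2965 - (-3 + 4*45²)) = 60*(-2965 - (-3 + 4*2025)) = 60*(-2965 - (-3 + 8100)) = 60*(-2965 - 1*8097) = 60*(-2965 - 8097) = 60*(-11062) = -663720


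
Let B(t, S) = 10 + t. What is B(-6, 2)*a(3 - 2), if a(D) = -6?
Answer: -24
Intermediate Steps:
B(-6, 2)*a(3 - 2) = (10 - 6)*(-6) = 4*(-6) = -24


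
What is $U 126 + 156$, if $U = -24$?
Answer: $-2868$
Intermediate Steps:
$U 126 + 156 = \left(-24\right) 126 + 156 = -3024 + 156 = -2868$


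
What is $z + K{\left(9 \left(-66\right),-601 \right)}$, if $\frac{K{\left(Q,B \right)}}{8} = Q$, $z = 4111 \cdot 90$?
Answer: $365238$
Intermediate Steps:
$z = 369990$
$K{\left(Q,B \right)} = 8 Q$
$z + K{\left(9 \left(-66\right),-601 \right)} = 369990 + 8 \cdot 9 \left(-66\right) = 369990 + 8 \left(-594\right) = 369990 - 4752 = 365238$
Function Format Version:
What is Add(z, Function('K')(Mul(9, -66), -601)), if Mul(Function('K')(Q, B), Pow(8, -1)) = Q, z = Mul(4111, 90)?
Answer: 365238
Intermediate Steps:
z = 369990
Function('K')(Q, B) = Mul(8, Q)
Add(z, Function('K')(Mul(9, -66), -601)) = Add(369990, Mul(8, Mul(9, -66))) = Add(369990, Mul(8, -594)) = Add(369990, -4752) = 365238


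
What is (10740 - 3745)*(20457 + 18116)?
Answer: 269818135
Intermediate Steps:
(10740 - 3745)*(20457 + 18116) = 6995*38573 = 269818135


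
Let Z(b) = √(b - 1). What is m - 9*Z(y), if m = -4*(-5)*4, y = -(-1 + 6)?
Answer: 80 - 9*I*√6 ≈ 80.0 - 22.045*I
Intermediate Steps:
y = -5 (y = -1*5 = -5)
Z(b) = √(-1 + b)
m = 80 (m = 20*4 = 80)
m - 9*Z(y) = 80 - 9*√(-1 - 5) = 80 - 9*I*√6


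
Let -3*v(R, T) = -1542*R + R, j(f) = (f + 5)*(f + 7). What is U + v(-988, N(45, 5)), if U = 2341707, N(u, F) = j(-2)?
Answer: 5502613/3 ≈ 1.8342e+6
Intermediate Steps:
j(f) = (5 + f)*(7 + f)
N(u, F) = 15 (N(u, F) = 35 + (-2)² + 12*(-2) = 35 + 4 - 24 = 15)
v(R, T) = 1541*R/3 (v(R, T) = -(-1542*R + R)/3 = -(-1541)*R/3 = 1541*R/3)
U + v(-988, N(45, 5)) = 2341707 + (1541/3)*(-988) = 2341707 - 1522508/3 = 5502613/3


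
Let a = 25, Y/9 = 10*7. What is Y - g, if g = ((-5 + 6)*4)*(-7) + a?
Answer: 633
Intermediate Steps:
Y = 630 (Y = 9*(10*7) = 9*70 = 630)
g = -3 (g = ((-5 + 6)*4)*(-7) + 25 = (1*4)*(-7) + 25 = 4*(-7) + 25 = -28 + 25 = -3)
Y - g = 630 - 1*(-3) = 630 + 3 = 633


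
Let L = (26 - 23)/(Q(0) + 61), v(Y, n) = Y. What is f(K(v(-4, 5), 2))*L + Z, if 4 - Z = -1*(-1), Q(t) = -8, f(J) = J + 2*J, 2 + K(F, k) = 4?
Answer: 177/53 ≈ 3.3396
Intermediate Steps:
K(F, k) = 2 (K(F, k) = -2 + 4 = 2)
f(J) = 3*J
Z = 3 (Z = 4 - (-1)*(-1) = 4 - 1*1 = 4 - 1 = 3)
L = 3/53 (L = (26 - 23)/(-8 + 61) = 3/53 ≈ 0.056604)
f(K(v(-4, 5), 2))*L + Z = (3*2)*(3/53) + 3 = 6*(3/53) + 3 = 18/53 + 3 = 177/53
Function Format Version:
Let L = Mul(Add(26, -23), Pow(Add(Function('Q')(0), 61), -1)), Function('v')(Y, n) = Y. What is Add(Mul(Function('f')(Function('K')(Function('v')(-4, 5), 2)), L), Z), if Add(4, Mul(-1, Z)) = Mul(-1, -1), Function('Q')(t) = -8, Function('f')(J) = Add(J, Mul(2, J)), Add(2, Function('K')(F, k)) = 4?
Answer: Rational(177, 53) ≈ 3.3396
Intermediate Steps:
Function('K')(F, k) = 2 (Function('K')(F, k) = Add(-2, 4) = 2)
Function('f')(J) = Mul(3, J)
Z = 3 (Z = Add(4, Mul(-1, Mul(-1, -1))) = Add(4, Mul(-1, 1)) = Add(4, -1) = 3)
L = Rational(3, 53) (L = Mul(Add(26, -23), Pow(Add(-8, 61), -1)) = Mul(3, Pow(53, -1)) = Mul(3, Rational(1, 53)) = Rational(3, 53) ≈ 0.056604)
Add(Mul(Function('f')(Function('K')(Function('v')(-4, 5), 2)), L), Z) = Add(Mul(Mul(3, 2), Rational(3, 53)), 3) = Add(Mul(6, Rational(3, 53)), 3) = Add(Rational(18, 53), 3) = Rational(177, 53)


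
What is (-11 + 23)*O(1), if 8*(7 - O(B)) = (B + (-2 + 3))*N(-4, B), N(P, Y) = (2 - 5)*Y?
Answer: 93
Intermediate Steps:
N(P, Y) = -3*Y
O(B) = 7 + 3*B*(1 + B)/8 (O(B) = 7 - (B + (-2 + 3))*(-3*B)/8 = 7 - (B + 1)*(-3*B)/8 = 7 - (1 + B)*(-3*B)/8 = 7 - (-3)*B*(1 + B)/8 = 7 + 3*B*(1 + B)/8)
(-11 + 23)*O(1) = (-11 + 23)*(7 + (3/8)*1 + (3/8)*1²) = 12*(7 + 3/8 + (3/8)*1) = 12*(7 + 3/8 + 3/8) = 12*(31/4) = 93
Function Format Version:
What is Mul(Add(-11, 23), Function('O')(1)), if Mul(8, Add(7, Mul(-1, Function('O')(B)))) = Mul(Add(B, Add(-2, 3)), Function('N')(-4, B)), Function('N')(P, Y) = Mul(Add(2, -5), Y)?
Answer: 93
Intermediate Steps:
Function('N')(P, Y) = Mul(-3, Y)
Function('O')(B) = Add(7, Mul(Rational(3, 8), B, Add(1, B))) (Function('O')(B) = Add(7, Mul(Rational(-1, 8), Mul(Add(B, Add(-2, 3)), Mul(-3, B)))) = Add(7, Mul(Rational(-1, 8), Mul(Add(B, 1), Mul(-3, B)))) = Add(7, Mul(Rational(-1, 8), Mul(Add(1, B), Mul(-3, B)))) = Add(7, Mul(Rational(-1, 8), Mul(-3, B, Add(1, B)))) = Add(7, Mul(Rational(3, 8), B, Add(1, B))))
Mul(Add(-11, 23), Function('O')(1)) = Mul(Add(-11, 23), Add(7, Mul(Rational(3, 8), 1), Mul(Rational(3, 8), Pow(1, 2)))) = Mul(12, Add(7, Rational(3, 8), Mul(Rational(3, 8), 1))) = Mul(12, Add(7, Rational(3, 8), Rational(3, 8))) = Mul(12, Rational(31, 4)) = 93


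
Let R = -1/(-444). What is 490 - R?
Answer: 217559/444 ≈ 490.00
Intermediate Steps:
R = 1/444 (R = -1*(-1/444) = 1/444 ≈ 0.0022523)
490 - R = 490 - 1*1/444 = 490 - 1/444 = 217559/444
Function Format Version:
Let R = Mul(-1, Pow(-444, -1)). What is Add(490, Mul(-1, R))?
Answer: Rational(217559, 444) ≈ 490.00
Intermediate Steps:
R = Rational(1, 444) (R = Mul(-1, Rational(-1, 444)) = Rational(1, 444) ≈ 0.0022523)
Add(490, Mul(-1, R)) = Add(490, Mul(-1, Rational(1, 444))) = Add(490, Rational(-1, 444)) = Rational(217559, 444)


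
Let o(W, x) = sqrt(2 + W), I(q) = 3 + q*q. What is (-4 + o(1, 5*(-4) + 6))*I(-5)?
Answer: -112 + 28*sqrt(3) ≈ -63.503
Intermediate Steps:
I(q) = 3 + q**2
(-4 + o(1, 5*(-4) + 6))*I(-5) = (-4 + sqrt(2 + 1))*(3 + (-5)**2) = (-4 + sqrt(3))*(3 + 25) = (-4 + sqrt(3))*28 = -112 + 28*sqrt(3)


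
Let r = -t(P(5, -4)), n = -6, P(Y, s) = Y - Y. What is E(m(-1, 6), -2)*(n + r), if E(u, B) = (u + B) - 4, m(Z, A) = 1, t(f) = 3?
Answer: 45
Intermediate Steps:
P(Y, s) = 0
r = -3 (r = -1*3 = -3)
E(u, B) = -4 + B + u (E(u, B) = (B + u) - 4 = -4 + B + u)
E(m(-1, 6), -2)*(n + r) = (-4 - 2 + 1)*(-6 - 3) = -5*(-9) = 45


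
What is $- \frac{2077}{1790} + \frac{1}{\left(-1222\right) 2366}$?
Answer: $- \frac{3002566097}{2587670540} \approx -1.1603$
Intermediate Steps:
$- \frac{2077}{1790} + \frac{1}{\left(-1222\right) 2366} = \left(-2077\right) \frac{1}{1790} - \frac{1}{2891252} = - \frac{2077}{1790} - \frac{1}{2891252} = - \frac{3002566097}{2587670540}$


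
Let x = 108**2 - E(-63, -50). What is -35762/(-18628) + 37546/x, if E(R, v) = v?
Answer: 279580739/54552098 ≈ 5.1250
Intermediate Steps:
x = 11714 (x = 108**2 - 1*(-50) = 11664 + 50 = 11714)
-35762/(-18628) + 37546/x = -35762/(-18628) + 37546/11714 = -35762*(-1/18628) + 37546*(1/11714) = 17881/9314 + 18773/5857 = 279580739/54552098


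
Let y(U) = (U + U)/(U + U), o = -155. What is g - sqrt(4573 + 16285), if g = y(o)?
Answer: 1 - sqrt(20858) ≈ -143.42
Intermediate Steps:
y(U) = 1 (y(U) = (2*U)/((2*U)) = (2*U)*(1/(2*U)) = 1)
g = 1
g - sqrt(4573 + 16285) = 1 - sqrt(4573 + 16285) = 1 - sqrt(20858)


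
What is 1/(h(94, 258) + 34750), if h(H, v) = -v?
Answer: 1/34492 ≈ 2.8992e-5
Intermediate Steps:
1/(h(94, 258) + 34750) = 1/(-1*258 + 34750) = 1/(-258 + 34750) = 1/34492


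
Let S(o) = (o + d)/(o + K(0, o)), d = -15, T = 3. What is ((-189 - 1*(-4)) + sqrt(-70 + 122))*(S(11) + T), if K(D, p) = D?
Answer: -5365/11 + 58*sqrt(13)/11 ≈ -468.72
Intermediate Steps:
S(o) = (-15 + o)/o (S(o) = (o - 15)/(o + 0) = (-15 + o)/o)
((-189 - 1*(-4)) + sqrt(-70 + 122))*(S(11) + T) = ((-189 - 1*(-4)) + sqrt(-70 + 122))*((-15 + 11)/11 + 3) = ((-189 + 4) + sqrt(52))*((1/11)*(-4) + 3) = (-185 + 2*sqrt(13))*(-4/11 + 3) = (-185 + 2*sqrt(13))*(29/11) = -5365/11 + 58*sqrt(13)/11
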